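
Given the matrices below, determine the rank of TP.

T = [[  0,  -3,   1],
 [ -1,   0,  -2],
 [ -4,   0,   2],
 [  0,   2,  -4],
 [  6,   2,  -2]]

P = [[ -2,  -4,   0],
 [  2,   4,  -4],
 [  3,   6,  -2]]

2

First compute TP:
[[ -3,  -6,  10],
 [ -4,  -8,   4],
 [ 14,  28,  -4],
 [ -8, -16,   0],
 [-14, -28,  -4]]
Now row reduce the product.
R2 ← R2 − (4/3)·R1: [0, 0, -28/3]
R3 ← R3 + (14/3)·R1: [0, 0, 128/3]
R4 ← R4 − (8/3)·R1: [0, 0, -80/3]
R5 ← R5 − (14/3)·R1: [0, 0, -152/3]
R3 ← R3 + (32/7)·R2: [0, 0, 0]
R4 ← R4 − (20/7)·R2: [0, 0, 0]
R5 ← R5 − (38/7)·R2: [0, 0, 0]
2 nonzero rows, so rank(TP) = 2.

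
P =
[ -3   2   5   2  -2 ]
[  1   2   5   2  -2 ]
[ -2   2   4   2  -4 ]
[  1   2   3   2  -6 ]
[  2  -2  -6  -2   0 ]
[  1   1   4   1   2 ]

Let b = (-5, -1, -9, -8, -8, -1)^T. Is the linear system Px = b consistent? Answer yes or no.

Row reduce the augmented matrix [P | b].
R2 ← R2 + (1/3)·R1: [0, 8/3, 20/3, 8/3, -8/3, -8/3]
R3 ← R3 − (2/3)·R1: [0, 2/3, 2/3, 2/3, -8/3, -17/3]
R4 ← R4 + (1/3)·R1: [0, 8/3, 14/3, 8/3, -20/3, -29/3]
R5 ← R5 + (2/3)·R1: [0, -2/3, -8/3, -2/3, -4/3, -34/3]
R6 ← R6 + (1/3)·R1: [0, 5/3, 17/3, 5/3, 4/3, -8/3]
R3 ← R3 − (1/4)·R2: [0, 0, -1, 0, -2, -5]
R4 ← R4 − R2: [0, 0, -2, 0, -4, -7]
R5 ← R5 + (1/4)·R2: [0, 0, -1, 0, -2, -12]
R6 ← R6 − (5/8)·R2: [0, 0, 3/2, 0, 3, -1]
R4 ← R4 − (2)·R3: [0, 0, 0, 0, 0, 3]
R5 ← R5 − R3: [0, 0, 0, 0, 0, -7]
R6 ← R6 + (3/2)·R3: [0, 0, 0, 0, 0, -17/2]
R5 ← R5 + (7/3)·R4: [0, 0, 0, 0, 0, 0]
R6 ← R6 + (17/6)·R4: [0, 0, 0, 0, 0, 0]
The echelon form has 4 nonzero rows; the last pivot sits in the augmented column, so rank(P) = 3 but rank([P|b]) = 4.
Since the ranks differ, the system is inconsistent.

no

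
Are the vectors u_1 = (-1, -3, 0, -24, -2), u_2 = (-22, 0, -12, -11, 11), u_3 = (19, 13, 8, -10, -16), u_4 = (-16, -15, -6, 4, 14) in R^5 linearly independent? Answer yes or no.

Form the matrix with these vectors as rows and row reduce.
R2 ← R2 − (22)·R1: [0, 66, -12, 517, 55]
R3 ← R3 + (19)·R1: [0, -44, 8, -466, -54]
R4 ← R4 − (16)·R1: [0, 33, -6, 388, 46]
R3 ← R3 + (2/3)·R2: [0, 0, 0, -364/3, -52/3]
R4 ← R4 − (1/2)·R2: [0, 0, 0, 259/2, 37/2]
R4 ← R4 + (111/104)·R3: [0, 0, 0, 0, 0]
3 nonzero rows, so the 4 vectors span a space of dimension 3.
Since 3 < 4, the vectors are linearly dependent.

no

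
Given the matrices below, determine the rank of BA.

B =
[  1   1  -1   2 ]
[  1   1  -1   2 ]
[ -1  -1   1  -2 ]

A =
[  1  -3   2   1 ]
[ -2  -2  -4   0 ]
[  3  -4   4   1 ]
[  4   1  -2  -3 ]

First compute BA:
[[  4,   1, -10,  -6],
 [  4,   1, -10,  -6],
 [ -4,  -1,  10,   6]]
Now row reduce the product.
R2 ← R2 − R1: [0, 0, 0, 0]
R3 ← R3 + R1: [0, 0, 0, 0]
1 nonzero row, so rank(BA) = 1.

1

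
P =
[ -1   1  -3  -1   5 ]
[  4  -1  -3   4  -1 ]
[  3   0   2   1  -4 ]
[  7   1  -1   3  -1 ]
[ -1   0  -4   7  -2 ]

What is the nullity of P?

Row reduce to echelon form.
R2 ← R2 + (4)·R1: [0, 3, -15, 0, 19]
R3 ← R3 + (3)·R1: [0, 3, -7, -2, 11]
R4 ← R4 + (7)·R1: [0, 8, -22, -4, 34]
R5 ← R5 − R1: [0, -1, -1, 8, -7]
R3 ← R3 − R2: [0, 0, 8, -2, -8]
R4 ← R4 − (8/3)·R2: [0, 0, 18, -4, -50/3]
R5 ← R5 + (1/3)·R2: [0, 0, -6, 8, -2/3]
R4 ← R4 − (9/4)·R3: [0, 0, 0, 1/2, 4/3]
R5 ← R5 + (3/4)·R3: [0, 0, 0, 13/2, -20/3]
R5 ← R5 − (13)·R4: [0, 0, 0, 0, -24]
5 nonzero rows, so rank(P) = 5.
P has 5 columns; by rank–nullity, nullity = 5 − 5 = 0.

0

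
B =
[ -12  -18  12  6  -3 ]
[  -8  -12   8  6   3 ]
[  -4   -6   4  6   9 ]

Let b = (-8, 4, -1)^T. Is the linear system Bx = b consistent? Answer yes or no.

no

Row reduce the augmented matrix [B | b].
R2 ← R2 − (2/3)·R1: [0, 0, 0, 2, 5, 28/3]
R3 ← R3 − (1/3)·R1: [0, 0, 0, 4, 10, 5/3]
R3 ← R3 − (2)·R2: [0, 0, 0, 0, 0, -17]
The echelon form has 3 nonzero rows; the last pivot sits in the augmented column, so rank(B) = 2 but rank([B|b]) = 3.
Since the ranks differ, the system is inconsistent.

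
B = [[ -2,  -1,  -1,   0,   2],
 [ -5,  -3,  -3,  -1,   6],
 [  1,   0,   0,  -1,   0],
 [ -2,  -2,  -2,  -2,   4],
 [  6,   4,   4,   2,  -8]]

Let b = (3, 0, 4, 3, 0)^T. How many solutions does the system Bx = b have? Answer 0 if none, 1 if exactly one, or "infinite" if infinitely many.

0

Row reduce the augmented matrix [B | b].
R2 ← R2 − (5/2)·R1: [0, -1/2, -1/2, -1, 1, -15/2]
R3 ← R3 + (1/2)·R1: [0, -1/2, -1/2, -1, 1, 11/2]
R4 ← R4 − R1: [0, -1, -1, -2, 2, 0]
R5 ← R5 + (3)·R1: [0, 1, 1, 2, -2, 9]
R3 ← R3 − R2: [0, 0, 0, 0, 0, 13]
R4 ← R4 − (2)·R2: [0, 0, 0, 0, 0, 15]
R5 ← R5 + (2)·R2: [0, 0, 0, 0, 0, -6]
R4 ← R4 − (15/13)·R3: [0, 0, 0, 0, 0, 0]
R5 ← R5 + (6/13)·R3: [0, 0, 0, 0, 0, 0]
The echelon form has 3 nonzero rows; the last pivot sits in the augmented column, so rank(B) = 2 but rank([B|b]) = 3.
Since the ranks differ, the system is inconsistent.
It has no solutions.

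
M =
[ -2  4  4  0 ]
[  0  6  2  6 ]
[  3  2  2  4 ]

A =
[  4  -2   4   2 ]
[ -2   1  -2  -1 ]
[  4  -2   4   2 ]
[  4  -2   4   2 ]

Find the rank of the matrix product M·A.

1

First compute MA:
[[  0,   0,   0,   0],
 [ 20, -10,  20,  10],
 [ 32, -16,  32,  16]]
Now row reduce the product.
Swap R1 ↔ R2
R3 ← R3 − (8/5)·R1: [0, 0, 0, 0]
1 nonzero row, so rank(MA) = 1.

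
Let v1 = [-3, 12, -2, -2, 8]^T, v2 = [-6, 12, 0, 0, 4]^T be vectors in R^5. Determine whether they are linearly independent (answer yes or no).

yes

Form the matrix with these vectors as rows and row reduce.
R2 ← R2 − (2)·R1: [0, -12, 4, 4, -12]
2 nonzero rows, so the 2 vectors span a space of dimension 2.
Since 2 = 2, the vectors are linearly independent.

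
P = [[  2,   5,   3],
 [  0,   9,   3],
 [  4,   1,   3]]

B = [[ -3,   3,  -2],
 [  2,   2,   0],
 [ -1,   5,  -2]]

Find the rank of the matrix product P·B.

2

First compute PB:
[[  1,  31, -10],
 [ 15,  33,  -6],
 [-13,  29, -14]]
Now row reduce the product.
R2 ← R2 − (15)·R1: [0, -432, 144]
R3 ← R3 + (13)·R1: [0, 432, -144]
R3 ← R3 + R2: [0, 0, 0]
2 nonzero rows, so rank(PB) = 2.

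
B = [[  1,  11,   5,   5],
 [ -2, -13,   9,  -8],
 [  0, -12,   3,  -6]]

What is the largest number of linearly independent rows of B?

Row reduce to echelon form.
R2 ← R2 + (2)·R1: [0, 9, 19, 2]
R3 ← R3 + (4/3)·R2: [0, 0, 85/3, -10/3]
Echelon form has 3 nonzero rows, so rank(B) = 3.
The rank gives the maximum number of linearly independent rows: 3.

3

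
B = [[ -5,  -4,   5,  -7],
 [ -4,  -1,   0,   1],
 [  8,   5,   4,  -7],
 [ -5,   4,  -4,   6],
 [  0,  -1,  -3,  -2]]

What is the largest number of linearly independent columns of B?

4

Row reduce to echelon form.
R2 ← R2 − (4/5)·R1: [0, 11/5, -4, 33/5]
R3 ← R3 + (8/5)·R1: [0, -7/5, 12, -91/5]
R4 ← R4 − R1: [0, 8, -9, 13]
R3 ← R3 + (7/11)·R2: [0, 0, 104/11, -14]
R4 ← R4 − (40/11)·R2: [0, 0, 61/11, -11]
R5 ← R5 + (5/11)·R2: [0, 0, -53/11, 1]
R4 ← R4 − (61/104)·R3: [0, 0, 0, -145/52]
R5 ← R5 + (53/104)·R3: [0, 0, 0, -319/52]
R5 ← R5 − (11/5)·R4: [0, 0, 0, 0]
Echelon form has 4 nonzero rows, so rank(B) = 4.
The rank gives the maximum number of linearly independent columns: 4.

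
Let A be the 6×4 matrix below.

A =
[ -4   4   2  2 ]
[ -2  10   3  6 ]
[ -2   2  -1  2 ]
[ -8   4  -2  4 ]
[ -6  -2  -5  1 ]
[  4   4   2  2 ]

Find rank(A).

Row reduce to echelon form.
R2 ← R2 − (1/2)·R1: [0, 8, 2, 5]
R3 ← R3 − (1/2)·R1: [0, 0, -2, 1]
R4 ← R4 − (2)·R1: [0, -4, -6, 0]
R5 ← R5 − (3/2)·R1: [0, -8, -8, -2]
R6 ← R6 + R1: [0, 8, 4, 4]
R4 ← R4 + (1/2)·R2: [0, 0, -5, 5/2]
R5 ← R5 + R2: [0, 0, -6, 3]
R6 ← R6 − R2: [0, 0, 2, -1]
R4 ← R4 − (5/2)·R3: [0, 0, 0, 0]
R5 ← R5 − (3)·R3: [0, 0, 0, 0]
R6 ← R6 + R3: [0, 0, 0, 0]
Echelon form has 3 nonzero rows, so rank(A) = 3.

3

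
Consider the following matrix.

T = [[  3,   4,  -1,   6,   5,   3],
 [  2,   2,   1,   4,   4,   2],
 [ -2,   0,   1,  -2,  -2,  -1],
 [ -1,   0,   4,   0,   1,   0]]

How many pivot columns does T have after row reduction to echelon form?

Row reduce to echelon form.
R2 ← R2 − (2/3)·R1: [0, -2/3, 5/3, 0, 2/3, 0]
R3 ← R3 + (2/3)·R1: [0, 8/3, 1/3, 2, 4/3, 1]
R4 ← R4 + (1/3)·R1: [0, 4/3, 11/3, 2, 8/3, 1]
R3 ← R3 + (4)·R2: [0, 0, 7, 2, 4, 1]
R4 ← R4 + (2)·R2: [0, 0, 7, 2, 4, 1]
R4 ← R4 − R3: [0, 0, 0, 0, 0, 0]
Echelon form has 3 nonzero rows, so rank(T) = 3.
Each nonzero row contributes one pivot column: 3 pivot columns.

3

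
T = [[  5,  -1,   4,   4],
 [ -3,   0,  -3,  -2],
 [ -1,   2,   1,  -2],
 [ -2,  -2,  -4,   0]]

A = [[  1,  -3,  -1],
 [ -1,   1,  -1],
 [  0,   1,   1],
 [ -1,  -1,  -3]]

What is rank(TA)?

1

First compute TA:
[[  2, -16, -12],
 [ -1,   8,   6],
 [ -1,   8,   6],
 [  0,   0,   0]]
Now row reduce the product.
R2 ← R2 + (1/2)·R1: [0, 0, 0]
R3 ← R3 + (1/2)·R1: [0, 0, 0]
1 nonzero row, so rank(TA) = 1.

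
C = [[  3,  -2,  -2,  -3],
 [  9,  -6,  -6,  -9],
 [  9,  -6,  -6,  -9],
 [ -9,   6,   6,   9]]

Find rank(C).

1

Row reduce to echelon form.
R2 ← R2 − (3)·R1: [0, 0, 0, 0]
R3 ← R3 − (3)·R1: [0, 0, 0, 0]
R4 ← R4 + (3)·R1: [0, 0, 0, 0]
Echelon form has 1 nonzero row, so rank(C) = 1.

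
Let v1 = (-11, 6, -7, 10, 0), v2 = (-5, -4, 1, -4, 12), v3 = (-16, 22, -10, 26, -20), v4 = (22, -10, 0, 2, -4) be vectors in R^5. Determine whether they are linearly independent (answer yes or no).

Form the matrix with these vectors as rows and row reduce.
R2 ← R2 − (5/11)·R1: [0, -74/11, 46/11, -94/11, 12]
R3 ← R3 − (16/11)·R1: [0, 146/11, 2/11, 126/11, -20]
R4 ← R4 + (2)·R1: [0, 2, -14, 22, -4]
R3 ← R3 + (73/37)·R2: [0, 0, 312/37, -200/37, 136/37]
R4 ← R4 + (11/37)·R2: [0, 0, -472/37, 720/37, -16/37]
R4 ← R4 + (59/39)·R3: [0, 0, 0, 440/39, 200/39]
4 nonzero rows, so the 4 vectors span a space of dimension 4.
Since 4 = 4, the vectors are linearly independent.

yes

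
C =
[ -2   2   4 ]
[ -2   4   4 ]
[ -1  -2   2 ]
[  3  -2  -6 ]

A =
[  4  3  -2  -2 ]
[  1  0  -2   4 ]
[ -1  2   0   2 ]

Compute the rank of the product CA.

2

First compute CA:
[[-10,   2,   0,  20],
 [ -8,   2,  -4,  28],
 [ -8,   1,   6,  -2],
 [ 16,  -3,  -2, -26]]
Now row reduce the product.
R2 ← R2 − (4/5)·R1: [0, 2/5, -4, 12]
R3 ← R3 − (4/5)·R1: [0, -3/5, 6, -18]
R4 ← R4 + (8/5)·R1: [0, 1/5, -2, 6]
R3 ← R3 + (3/2)·R2: [0, 0, 0, 0]
R4 ← R4 − (1/2)·R2: [0, 0, 0, 0]
2 nonzero rows, so rank(CA) = 2.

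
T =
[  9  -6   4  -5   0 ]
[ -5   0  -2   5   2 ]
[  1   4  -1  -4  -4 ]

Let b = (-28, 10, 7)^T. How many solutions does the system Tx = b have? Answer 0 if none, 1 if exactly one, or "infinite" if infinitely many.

infinite

Row reduce the augmented matrix [T | b].
R2 ← R2 + (5/9)·R1: [0, -10/3, 2/9, 20/9, 2, -50/9]
R3 ← R3 − (1/9)·R1: [0, 14/3, -13/9, -31/9, -4, 91/9]
R3 ← R3 + (7/5)·R2: [0, 0, -17/15, -1/3, -6/5, 7/3]
The echelon form has 3 nonzero rows, and every pivot lies in the first 5 columns, so rank(T) = rank([T|b]) = 3.
The system is consistent.
rank = 3 < 5 unknowns, so there are infinitely many solutions.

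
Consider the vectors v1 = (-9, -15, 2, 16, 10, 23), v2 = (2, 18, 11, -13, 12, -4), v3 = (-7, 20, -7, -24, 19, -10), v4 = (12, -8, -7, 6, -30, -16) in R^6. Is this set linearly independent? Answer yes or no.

yes

Form the matrix with these vectors as rows and row reduce.
R2 ← R2 + (2/9)·R1: [0, 44/3, 103/9, -85/9, 128/9, 10/9]
R3 ← R3 − (7/9)·R1: [0, 95/3, -77/9, -328/9, 101/9, -251/9]
R4 ← R4 + (4/3)·R1: [0, -28, -13/3, 82/3, -50/3, 44/3]
R3 ← R3 − (95/44)·R2: [0, 0, -4391/132, -2119/132, -643/33, -1999/66]
R4 ← R4 + (21/11)·R2: [0, 0, 578/33, 307/33, 346/33, 554/33]
R4 ← R4 + (2312/4391)·R3: [0, 0, 0, 3735/4391, 990/4391, 3690/4391]
4 nonzero rows, so the 4 vectors span a space of dimension 4.
Since 4 = 4, the vectors are linearly independent.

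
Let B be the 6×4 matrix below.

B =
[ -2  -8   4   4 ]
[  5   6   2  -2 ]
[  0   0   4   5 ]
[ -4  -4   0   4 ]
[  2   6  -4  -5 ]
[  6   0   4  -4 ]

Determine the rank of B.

Row reduce to echelon form.
R2 ← R2 + (5/2)·R1: [0, -14, 12, 8]
R4 ← R4 − (2)·R1: [0, 12, -8, -4]
R5 ← R5 + R1: [0, -2, 0, -1]
R6 ← R6 + (3)·R1: [0, -24, 16, 8]
R4 ← R4 + (6/7)·R2: [0, 0, 16/7, 20/7]
R5 ← R5 − (1/7)·R2: [0, 0, -12/7, -15/7]
R6 ← R6 − (12/7)·R2: [0, 0, -32/7, -40/7]
R4 ← R4 − (4/7)·R3: [0, 0, 0, 0]
R5 ← R5 + (3/7)·R3: [0, 0, 0, 0]
R6 ← R6 + (8/7)·R3: [0, 0, 0, 0]
Echelon form has 3 nonzero rows, so rank(B) = 3.

3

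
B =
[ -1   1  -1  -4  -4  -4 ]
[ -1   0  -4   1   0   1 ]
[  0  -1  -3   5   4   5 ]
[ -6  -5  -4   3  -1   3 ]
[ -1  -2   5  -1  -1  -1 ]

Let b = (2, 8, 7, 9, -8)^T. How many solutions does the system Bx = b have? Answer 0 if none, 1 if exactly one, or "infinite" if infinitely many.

Row reduce the augmented matrix [B | b].
R2 ← R2 − R1: [0, -1, -3, 5, 4, 5, 6]
R4 ← R4 − (6)·R1: [0, -11, 2, 27, 23, 27, -3]
R5 ← R5 − R1: [0, -3, 6, 3, 3, 3, -10]
R3 ← R3 − R2: [0, 0, 0, 0, 0, 0, 1]
R4 ← R4 − (11)·R2: [0, 0, 35, -28, -21, -28, -69]
R5 ← R5 − (3)·R2: [0, 0, 15, -12, -9, -12, -28]
Swap R3 ↔ R4
R5 ← R5 − (3/7)·R3: [0, 0, 0, 0, 0, 0, 11/7]
R5 ← R5 − (11/7)·R4: [0, 0, 0, 0, 0, 0, 0]
The echelon form has 4 nonzero rows; the last pivot sits in the augmented column, so rank(B) = 3 but rank([B|b]) = 4.
Since the ranks differ, the system is inconsistent.
It has no solutions.

0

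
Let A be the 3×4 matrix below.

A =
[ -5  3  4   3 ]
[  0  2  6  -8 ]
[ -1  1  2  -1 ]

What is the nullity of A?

2

Row reduce to echelon form.
R3 ← R3 − (1/5)·R1: [0, 2/5, 6/5, -8/5]
R3 ← R3 − (1/5)·R2: [0, 0, 0, 0]
2 nonzero rows, so rank(A) = 2.
A has 4 columns; by rank–nullity, nullity = 4 − 2 = 2.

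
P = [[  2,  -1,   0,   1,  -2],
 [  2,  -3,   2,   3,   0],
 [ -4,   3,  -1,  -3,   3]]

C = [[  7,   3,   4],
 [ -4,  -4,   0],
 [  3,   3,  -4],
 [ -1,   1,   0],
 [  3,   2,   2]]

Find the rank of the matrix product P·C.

First compute PC:
[[ 11,   7,   4],
 [ 29,  27,   0],
 [-31, -24,  -6]]
Now row reduce the product.
R2 ← R2 − (29/11)·R1: [0, 94/11, -116/11]
R3 ← R3 + (31/11)·R1: [0, -47/11, 58/11]
R3 ← R3 + (1/2)·R2: [0, 0, 0]
2 nonzero rows, so rank(PC) = 2.

2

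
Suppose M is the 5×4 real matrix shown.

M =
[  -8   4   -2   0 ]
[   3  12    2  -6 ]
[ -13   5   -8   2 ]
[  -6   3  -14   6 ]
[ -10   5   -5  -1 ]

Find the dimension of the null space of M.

Row reduce to echelon form.
R2 ← R2 + (3/8)·R1: [0, 27/2, 5/4, -6]
R3 ← R3 − (13/8)·R1: [0, -3/2, -19/4, 2]
R4 ← R4 − (3/4)·R1: [0, 0, -25/2, 6]
R5 ← R5 − (5/4)·R1: [0, 0, -5/2, -1]
R3 ← R3 + (1/9)·R2: [0, 0, -83/18, 4/3]
R4 ← R4 − (225/83)·R3: [0, 0, 0, 198/83]
R5 ← R5 − (45/83)·R3: [0, 0, 0, -143/83]
R5 ← R5 + (13/18)·R4: [0, 0, 0, 0]
4 nonzero rows, so rank(M) = 4.
M has 4 columns; by rank–nullity, nullity = 4 − 4 = 0.

0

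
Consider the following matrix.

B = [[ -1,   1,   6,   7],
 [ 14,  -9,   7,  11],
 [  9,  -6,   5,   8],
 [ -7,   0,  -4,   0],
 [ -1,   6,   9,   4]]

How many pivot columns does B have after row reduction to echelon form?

3

Row reduce to echelon form.
R2 ← R2 + (14)·R1: [0, 5, 91, 109]
R3 ← R3 + (9)·R1: [0, 3, 59, 71]
R4 ← R4 − (7)·R1: [0, -7, -46, -49]
R5 ← R5 − R1: [0, 5, 3, -3]
R3 ← R3 − (3/5)·R2: [0, 0, 22/5, 28/5]
R4 ← R4 + (7/5)·R2: [0, 0, 407/5, 518/5]
R5 ← R5 − R2: [0, 0, -88, -112]
R4 ← R4 − (37/2)·R3: [0, 0, 0, 0]
R5 ← R5 + (20)·R3: [0, 0, 0, 0]
Echelon form has 3 nonzero rows, so rank(B) = 3.
Each nonzero row contributes one pivot column: 3 pivot columns.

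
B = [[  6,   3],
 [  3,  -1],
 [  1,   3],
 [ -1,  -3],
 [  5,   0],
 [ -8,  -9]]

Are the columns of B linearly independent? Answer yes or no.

Row reduce B to echelon form.
R2 ← R2 − (1/2)·R1: [0, -5/2]
R3 ← R3 − (1/6)·R1: [0, 5/2]
R4 ← R4 + (1/6)·R1: [0, -5/2]
R5 ← R5 − (5/6)·R1: [0, -5/2]
R6 ← R6 + (4/3)·R1: [0, -5]
R3 ← R3 + R2: [0, 0]
R4 ← R4 − R2: [0, 0]
R5 ← R5 − R2: [0, 0]
R6 ← R6 − (2)·R2: [0, 0]
2 pivots among 2 columns.
Every column is a pivot column, so the columns are linearly independent.

yes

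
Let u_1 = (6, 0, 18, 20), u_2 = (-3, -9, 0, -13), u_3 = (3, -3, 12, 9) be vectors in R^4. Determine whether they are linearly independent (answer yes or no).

Form the matrix with these vectors as rows and row reduce.
R2 ← R2 + (1/2)·R1: [0, -9, 9, -3]
R3 ← R3 − (1/2)·R1: [0, -3, 3, -1]
R3 ← R3 − (1/3)·R2: [0, 0, 0, 0]
2 nonzero rows, so the 3 vectors span a space of dimension 2.
Since 2 < 3, the vectors are linearly dependent.

no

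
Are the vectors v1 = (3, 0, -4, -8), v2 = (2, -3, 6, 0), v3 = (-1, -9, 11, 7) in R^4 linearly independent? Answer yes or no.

Form the matrix with these vectors as rows and row reduce.
R2 ← R2 − (2/3)·R1: [0, -3, 26/3, 16/3]
R3 ← R3 + (1/3)·R1: [0, -9, 29/3, 13/3]
R3 ← R3 − (3)·R2: [0, 0, -49/3, -35/3]
3 nonzero rows, so the 3 vectors span a space of dimension 3.
Since 3 = 3, the vectors are linearly independent.

yes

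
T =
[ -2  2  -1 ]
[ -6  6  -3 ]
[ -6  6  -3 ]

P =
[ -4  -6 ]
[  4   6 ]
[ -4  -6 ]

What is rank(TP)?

First compute TP:
[[ 20,  30],
 [ 60,  90],
 [ 60,  90]]
Now row reduce the product.
R2 ← R2 − (3)·R1: [0, 0]
R3 ← R3 − (3)·R1: [0, 0]
1 nonzero row, so rank(TP) = 1.

1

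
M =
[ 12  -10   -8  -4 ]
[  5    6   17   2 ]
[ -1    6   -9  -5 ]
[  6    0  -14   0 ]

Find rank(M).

4

Row reduce to echelon form.
R2 ← R2 − (5/12)·R1: [0, 61/6, 61/3, 11/3]
R3 ← R3 + (1/12)·R1: [0, 31/6, -29/3, -16/3]
R4 ← R4 − (1/2)·R1: [0, 5, -10, 2]
R3 ← R3 − (31/61)·R2: [0, 0, -20, -439/61]
R4 ← R4 − (30/61)·R2: [0, 0, -20, 12/61]
R4 ← R4 − R3: [0, 0, 0, 451/61]
Echelon form has 4 nonzero rows, so rank(M) = 4.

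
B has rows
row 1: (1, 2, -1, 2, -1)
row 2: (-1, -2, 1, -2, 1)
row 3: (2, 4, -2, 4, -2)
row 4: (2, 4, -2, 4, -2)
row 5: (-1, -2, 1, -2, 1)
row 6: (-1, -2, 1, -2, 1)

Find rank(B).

Row reduce to echelon form.
R2 ← R2 + R1: [0, 0, 0, 0, 0]
R3 ← R3 − (2)·R1: [0, 0, 0, 0, 0]
R4 ← R4 − (2)·R1: [0, 0, 0, 0, 0]
R5 ← R5 + R1: [0, 0, 0, 0, 0]
R6 ← R6 + R1: [0, 0, 0, 0, 0]
Echelon form has 1 nonzero row, so rank(B) = 1.

1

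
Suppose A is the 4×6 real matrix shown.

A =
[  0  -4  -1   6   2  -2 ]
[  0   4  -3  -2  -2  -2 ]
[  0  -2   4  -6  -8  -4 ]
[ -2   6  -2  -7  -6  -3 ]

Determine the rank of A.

Row reduce to echelon form.
Swap R1 ↔ R4
R3 ← R3 + (1/2)·R2: [0, 0, 5/2, -7, -9, -5]
R4 ← R4 + R2: [0, 0, -4, 4, 0, -4]
R4 ← R4 + (8/5)·R3: [0, 0, 0, -36/5, -72/5, -12]
Echelon form has 4 nonzero rows, so rank(A) = 4.

4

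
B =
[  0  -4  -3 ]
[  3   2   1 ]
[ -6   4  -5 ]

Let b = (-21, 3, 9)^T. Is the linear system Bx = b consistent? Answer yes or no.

yes

Row reduce the augmented matrix [B | b].
Swap R1 ↔ R2
R3 ← R3 + (2)·R1: [0, 8, -3, 15]
R3 ← R3 + (2)·R2: [0, 0, -9, -27]
The echelon form has 3 nonzero rows, and every pivot lies in the first 3 columns, so rank(B) = rank([B|b]) = 3.
The system is consistent.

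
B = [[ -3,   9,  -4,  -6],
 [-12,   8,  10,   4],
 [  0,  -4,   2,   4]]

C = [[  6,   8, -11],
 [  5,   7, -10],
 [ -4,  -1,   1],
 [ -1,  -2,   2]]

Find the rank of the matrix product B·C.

3

First compute BC:
[[ 49,  55, -73],
 [-76, -58,  70],
 [-32, -38,  50]]
Now row reduce the product.
R2 ← R2 + (76/49)·R1: [0, 1338/49, -2118/49]
R3 ← R3 + (32/49)·R1: [0, -102/49, 114/49]
R3 ← R3 + (17/223)·R2: [0, 0, -216/223]
3 nonzero rows, so rank(BC) = 3.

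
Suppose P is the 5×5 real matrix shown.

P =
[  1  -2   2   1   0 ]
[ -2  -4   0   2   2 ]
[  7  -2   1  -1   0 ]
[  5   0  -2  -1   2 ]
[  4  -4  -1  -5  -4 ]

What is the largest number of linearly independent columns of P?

Row reduce to echelon form.
R2 ← R2 + (2)·R1: [0, -8, 4, 4, 2]
R3 ← R3 − (7)·R1: [0, 12, -13, -8, 0]
R4 ← R4 − (5)·R1: [0, 10, -12, -6, 2]
R5 ← R5 − (4)·R1: [0, 4, -9, -9, -4]
R3 ← R3 + (3/2)·R2: [0, 0, -7, -2, 3]
R4 ← R4 + (5/4)·R2: [0, 0, -7, -1, 9/2]
R5 ← R5 + (1/2)·R2: [0, 0, -7, -7, -3]
R4 ← R4 − R3: [0, 0, 0, 1, 3/2]
R5 ← R5 − R3: [0, 0, 0, -5, -6]
R5 ← R5 + (5)·R4: [0, 0, 0, 0, 3/2]
Echelon form has 5 nonzero rows, so rank(P) = 5.
The rank gives the maximum number of linearly independent columns: 5.

5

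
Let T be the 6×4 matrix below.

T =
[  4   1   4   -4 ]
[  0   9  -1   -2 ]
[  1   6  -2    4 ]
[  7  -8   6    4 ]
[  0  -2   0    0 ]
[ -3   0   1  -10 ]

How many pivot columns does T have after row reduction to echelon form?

4

Row reduce to echelon form.
R3 ← R3 − (1/4)·R1: [0, 23/4, -3, 5]
R4 ← R4 − (7/4)·R1: [0, -39/4, -1, 11]
R6 ← R6 + (3/4)·R1: [0, 3/4, 4, -13]
R3 ← R3 − (23/36)·R2: [0, 0, -85/36, 113/18]
R4 ← R4 + (13/12)·R2: [0, 0, -25/12, 53/6]
R5 ← R5 + (2/9)·R2: [0, 0, -2/9, -4/9]
R6 ← R6 − (1/12)·R2: [0, 0, 49/12, -77/6]
R4 ← R4 − (15/17)·R3: [0, 0, 0, 56/17]
R5 ← R5 − (8/85)·R3: [0, 0, 0, -88/85]
R6 ← R6 + (147/85)·R3: [0, 0, 0, -168/85]
R5 ← R5 + (11/35)·R4: [0, 0, 0, 0]
R6 ← R6 + (3/5)·R4: [0, 0, 0, 0]
Echelon form has 4 nonzero rows, so rank(T) = 4.
Each nonzero row contributes one pivot column: 4 pivot columns.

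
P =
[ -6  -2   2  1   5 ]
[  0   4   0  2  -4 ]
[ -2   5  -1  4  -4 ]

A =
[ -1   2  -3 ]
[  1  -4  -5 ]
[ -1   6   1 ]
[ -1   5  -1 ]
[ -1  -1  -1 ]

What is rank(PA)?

3

First compute PA:
[[ -4,   8,  24],
 [  6,  -2, -18],
 [  8,  -6, -20]]
Now row reduce the product.
R2 ← R2 + (3/2)·R1: [0, 10, 18]
R3 ← R3 + (2)·R1: [0, 10, 28]
R3 ← R3 − R2: [0, 0, 10]
3 nonzero rows, so rank(PA) = 3.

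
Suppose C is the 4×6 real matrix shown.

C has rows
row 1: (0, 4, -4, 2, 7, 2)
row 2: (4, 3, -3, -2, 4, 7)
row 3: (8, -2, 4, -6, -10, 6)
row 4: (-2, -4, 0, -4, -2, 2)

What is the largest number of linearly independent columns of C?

4

Row reduce to echelon form.
Swap R1 ↔ R2
R3 ← R3 − (2)·R1: [0, -8, 10, -2, -18, -8]
R4 ← R4 + (1/2)·R1: [0, -5/2, -3/2, -5, 0, 11/2]
R3 ← R3 + (2)·R2: [0, 0, 2, 2, -4, -4]
R4 ← R4 + (5/8)·R2: [0, 0, -4, -15/4, 35/8, 27/4]
R4 ← R4 + (2)·R3: [0, 0, 0, 1/4, -29/8, -5/4]
Echelon form has 4 nonzero rows, so rank(C) = 4.
The rank gives the maximum number of linearly independent columns: 4.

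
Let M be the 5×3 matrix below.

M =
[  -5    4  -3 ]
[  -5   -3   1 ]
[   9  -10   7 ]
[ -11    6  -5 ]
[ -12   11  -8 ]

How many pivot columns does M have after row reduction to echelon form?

2

Row reduce to echelon form.
R2 ← R2 − R1: [0, -7, 4]
R3 ← R3 + (9/5)·R1: [0, -14/5, 8/5]
R4 ← R4 − (11/5)·R1: [0, -14/5, 8/5]
R5 ← R5 − (12/5)·R1: [0, 7/5, -4/5]
R3 ← R3 − (2/5)·R2: [0, 0, 0]
R4 ← R4 − (2/5)·R2: [0, 0, 0]
R5 ← R5 + (1/5)·R2: [0, 0, 0]
Echelon form has 2 nonzero rows, so rank(M) = 2.
Each nonzero row contributes one pivot column: 2 pivot columns.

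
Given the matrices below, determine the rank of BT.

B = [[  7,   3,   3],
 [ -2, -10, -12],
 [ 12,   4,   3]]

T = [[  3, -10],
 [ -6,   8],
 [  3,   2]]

First compute BT:
[[ 12, -40],
 [ 18, -84],
 [ 21, -82]]
Now row reduce the product.
R2 ← R2 − (3/2)·R1: [0, -24]
R3 ← R3 − (7/4)·R1: [0, -12]
R3 ← R3 − (1/2)·R2: [0, 0]
2 nonzero rows, so rank(BT) = 2.

2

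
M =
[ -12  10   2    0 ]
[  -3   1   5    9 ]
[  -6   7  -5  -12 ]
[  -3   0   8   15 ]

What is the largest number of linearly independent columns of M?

2

Row reduce to echelon form.
R2 ← R2 − (1/4)·R1: [0, -3/2, 9/2, 9]
R3 ← R3 − (1/2)·R1: [0, 2, -6, -12]
R4 ← R4 − (1/4)·R1: [0, -5/2, 15/2, 15]
R3 ← R3 + (4/3)·R2: [0, 0, 0, 0]
R4 ← R4 − (5/3)·R2: [0, 0, 0, 0]
Echelon form has 2 nonzero rows, so rank(M) = 2.
The rank gives the maximum number of linearly independent columns: 2.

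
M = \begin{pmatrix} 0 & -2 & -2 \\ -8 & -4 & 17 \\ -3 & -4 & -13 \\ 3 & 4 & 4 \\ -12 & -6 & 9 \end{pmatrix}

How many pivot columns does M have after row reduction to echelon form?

3

Row reduce to echelon form.
Swap R1 ↔ R2
R3 ← R3 − (3/8)·R1: [0, -5/2, -155/8]
R4 ← R4 + (3/8)·R1: [0, 5/2, 83/8]
R5 ← R5 − (3/2)·R1: [0, 0, -33/2]
R3 ← R3 − (5/4)·R2: [0, 0, -135/8]
R4 ← R4 + (5/4)·R2: [0, 0, 63/8]
R4 ← R4 + (7/15)·R3: [0, 0, 0]
R5 ← R5 − (44/45)·R3: [0, 0, 0]
Echelon form has 3 nonzero rows, so rank(M) = 3.
Each nonzero row contributes one pivot column: 3 pivot columns.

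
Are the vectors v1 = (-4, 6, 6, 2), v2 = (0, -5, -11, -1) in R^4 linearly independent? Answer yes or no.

Form the matrix with these vectors as rows and row reduce.
2 nonzero rows, so the 2 vectors span a space of dimension 2.
Since 2 = 2, the vectors are linearly independent.

yes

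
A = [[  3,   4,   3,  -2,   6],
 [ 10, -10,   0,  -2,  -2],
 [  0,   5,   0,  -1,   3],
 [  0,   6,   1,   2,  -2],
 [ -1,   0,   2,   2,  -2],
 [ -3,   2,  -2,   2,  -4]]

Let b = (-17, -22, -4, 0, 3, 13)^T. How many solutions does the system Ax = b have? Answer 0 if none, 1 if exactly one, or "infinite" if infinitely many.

infinite

Row reduce the augmented matrix [A | b].
R2 ← R2 − (10/3)·R1: [0, -70/3, -10, 14/3, -22, 104/3]
R5 ← R5 + (1/3)·R1: [0, 4/3, 3, 4/3, 0, -8/3]
R6 ← R6 + R1: [0, 6, 1, 0, 2, -4]
R3 ← R3 + (3/14)·R2: [0, 0, -15/7, 0, -12/7, 24/7]
R4 ← R4 + (9/35)·R2: [0, 0, -11/7, 16/5, -268/35, 312/35]
R5 ← R5 + (2/35)·R2: [0, 0, 17/7, 8/5, -44/35, -24/35]
R6 ← R6 + (9/35)·R2: [0, 0, -11/7, 6/5, -128/35, 172/35]
R4 ← R4 − (11/15)·R3: [0, 0, 0, 16/5, -32/5, 32/5]
R5 ← R5 + (17/15)·R3: [0, 0, 0, 8/5, -16/5, 16/5]
R6 ← R6 − (11/15)·R3: [0, 0, 0, 6/5, -12/5, 12/5]
R5 ← R5 − (1/2)·R4: [0, 0, 0, 0, 0, 0]
R6 ← R6 − (3/8)·R4: [0, 0, 0, 0, 0, 0]
The echelon form has 4 nonzero rows, and every pivot lies in the first 5 columns, so rank(A) = rank([A|b]) = 4.
The system is consistent.
rank = 4 < 5 unknowns, so there are infinitely many solutions.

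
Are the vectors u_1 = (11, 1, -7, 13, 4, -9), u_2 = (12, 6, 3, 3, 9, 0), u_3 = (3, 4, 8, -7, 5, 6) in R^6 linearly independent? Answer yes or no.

Form the matrix with these vectors as rows and row reduce.
R2 ← R2 − (12/11)·R1: [0, 54/11, 117/11, -123/11, 51/11, 108/11]
R3 ← R3 − (3/11)·R1: [0, 41/11, 109/11, -116/11, 43/11, 93/11]
R3 ← R3 − (41/54)·R2: [0, 0, 11/6, -37/18, 7/18, 1]
3 nonzero rows, so the 3 vectors span a space of dimension 3.
Since 3 = 3, the vectors are linearly independent.

yes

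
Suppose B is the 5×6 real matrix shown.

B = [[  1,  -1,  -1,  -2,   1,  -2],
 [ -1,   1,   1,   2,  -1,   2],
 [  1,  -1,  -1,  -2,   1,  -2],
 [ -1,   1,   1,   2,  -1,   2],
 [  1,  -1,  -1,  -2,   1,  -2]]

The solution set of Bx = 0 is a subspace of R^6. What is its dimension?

5

Row reduce to echelon form.
R2 ← R2 + R1: [0, 0, 0, 0, 0, 0]
R3 ← R3 − R1: [0, 0, 0, 0, 0, 0]
R4 ← R4 + R1: [0, 0, 0, 0, 0, 0]
R5 ← R5 − R1: [0, 0, 0, 0, 0, 0]
1 nonzero row, so rank(B) = 1.
B has 6 columns; by rank–nullity, nullity = 6 − 1 = 5.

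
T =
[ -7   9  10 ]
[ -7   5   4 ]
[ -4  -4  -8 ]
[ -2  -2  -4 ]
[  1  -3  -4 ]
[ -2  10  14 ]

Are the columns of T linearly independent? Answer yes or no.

Row reduce T to echelon form.
R2 ← R2 − R1: [0, -4, -6]
R3 ← R3 − (4/7)·R1: [0, -64/7, -96/7]
R4 ← R4 − (2/7)·R1: [0, -32/7, -48/7]
R5 ← R5 + (1/7)·R1: [0, -12/7, -18/7]
R6 ← R6 − (2/7)·R1: [0, 52/7, 78/7]
R3 ← R3 − (16/7)·R2: [0, 0, 0]
R4 ← R4 − (8/7)·R2: [0, 0, 0]
R5 ← R5 − (3/7)·R2: [0, 0, 0]
R6 ← R6 + (13/7)·R2: [0, 0, 0]
2 pivots among 3 columns.
Only 2 < 3 pivot columns, so the columns are linearly dependent.

no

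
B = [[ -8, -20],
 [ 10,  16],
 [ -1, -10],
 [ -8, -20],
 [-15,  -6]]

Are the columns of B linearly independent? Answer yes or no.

Row reduce B to echelon form.
R2 ← R2 + (5/4)·R1: [0, -9]
R3 ← R3 − (1/8)·R1: [0, -15/2]
R4 ← R4 − R1: [0, 0]
R5 ← R5 − (15/8)·R1: [0, 63/2]
R3 ← R3 − (5/6)·R2: [0, 0]
R5 ← R5 + (7/2)·R2: [0, 0]
2 pivots among 2 columns.
Every column is a pivot column, so the columns are linearly independent.

yes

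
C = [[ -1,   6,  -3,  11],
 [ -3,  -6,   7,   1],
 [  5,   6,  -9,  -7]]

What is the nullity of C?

Row reduce to echelon form.
R2 ← R2 − (3)·R1: [0, -24, 16, -32]
R3 ← R3 + (5)·R1: [0, 36, -24, 48]
R3 ← R3 + (3/2)·R2: [0, 0, 0, 0]
2 nonzero rows, so rank(C) = 2.
C has 4 columns; by rank–nullity, nullity = 4 − 2 = 2.

2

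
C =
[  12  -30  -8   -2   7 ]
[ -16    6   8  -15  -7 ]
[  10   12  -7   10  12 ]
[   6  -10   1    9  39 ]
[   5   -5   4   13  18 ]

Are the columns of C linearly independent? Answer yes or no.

Row reduce C to echelon form.
R2 ← R2 + (4/3)·R1: [0, -34, -8/3, -53/3, 7/3]
R3 ← R3 − (5/6)·R1: [0, 37, -1/3, 35/3, 37/6]
R4 ← R4 − (1/2)·R1: [0, 5, 5, 10, 71/2]
R5 ← R5 − (5/12)·R1: [0, 15/2, 22/3, 83/6, 181/12]
R3 ← R3 + (37/34)·R2: [0, 0, -55/17, -257/34, 148/17]
R4 ← R4 + (5/34)·R2: [0, 0, 235/51, 755/102, 1828/51]
R5 ← R5 + (15/68)·R2: [0, 0, 344/51, 2027/204, 1591/102]
R4 ← R4 + (47/33)·R3: [0, 0, 0, -37/11, 1592/33]
R5 ← R5 + (344/165)·R3: [0, 0, 0, -1281/220, 11137/330]
R5 ← R5 − (1281/740)·R4: [0, 0, 0, 0, -55237/1110]
5 pivots among 5 columns.
Every column is a pivot column, so the columns are linearly independent.

yes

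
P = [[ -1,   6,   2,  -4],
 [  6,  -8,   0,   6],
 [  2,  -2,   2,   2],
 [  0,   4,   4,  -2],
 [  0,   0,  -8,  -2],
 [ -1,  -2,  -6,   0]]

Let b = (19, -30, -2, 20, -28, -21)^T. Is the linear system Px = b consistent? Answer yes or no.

Row reduce the augmented matrix [P | b].
R2 ← R2 + (6)·R1: [0, 28, 12, -18, 84]
R3 ← R3 + (2)·R1: [0, 10, 6, -6, 36]
R6 ← R6 − R1: [0, -8, -8, 4, -40]
R3 ← R3 − (5/14)·R2: [0, 0, 12/7, 3/7, 6]
R4 ← R4 − (1/7)·R2: [0, 0, 16/7, 4/7, 8]
R6 ← R6 + (2/7)·R2: [0, 0, -32/7, -8/7, -16]
R4 ← R4 − (4/3)·R3: [0, 0, 0, 0, 0]
R5 ← R5 + (14/3)·R3: [0, 0, 0, 0, 0]
R6 ← R6 + (8/3)·R3: [0, 0, 0, 0, 0]
The echelon form has 3 nonzero rows, and every pivot lies in the first 4 columns, so rank(P) = rank([P|b]) = 3.
The system is consistent.

yes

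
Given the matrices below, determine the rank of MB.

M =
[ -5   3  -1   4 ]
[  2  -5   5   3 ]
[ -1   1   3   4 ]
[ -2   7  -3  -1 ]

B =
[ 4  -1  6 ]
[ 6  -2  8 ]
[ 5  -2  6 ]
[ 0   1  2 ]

First compute MB:
[[ -7,   5,  -4],
 [  3,   1,   8],
 [ 17,  -3,  28],
 [ 19,  -7,  24]]
Now row reduce the product.
R2 ← R2 + (3/7)·R1: [0, 22/7, 44/7]
R3 ← R3 + (17/7)·R1: [0, 64/7, 128/7]
R4 ← R4 + (19/7)·R1: [0, 46/7, 92/7]
R3 ← R3 − (32/11)·R2: [0, 0, 0]
R4 ← R4 − (23/11)·R2: [0, 0, 0]
2 nonzero rows, so rank(MB) = 2.

2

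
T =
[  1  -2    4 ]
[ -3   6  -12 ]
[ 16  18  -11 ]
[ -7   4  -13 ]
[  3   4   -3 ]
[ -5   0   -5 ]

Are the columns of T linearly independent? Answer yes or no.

Row reduce T to echelon form.
R2 ← R2 + (3)·R1: [0, 0, 0]
R3 ← R3 − (16)·R1: [0, 50, -75]
R4 ← R4 + (7)·R1: [0, -10, 15]
R5 ← R5 − (3)·R1: [0, 10, -15]
R6 ← R6 + (5)·R1: [0, -10, 15]
Swap R2 ↔ R3
R4 ← R4 + (1/5)·R2: [0, 0, 0]
R5 ← R5 − (1/5)·R2: [0, 0, 0]
R6 ← R6 + (1/5)·R2: [0, 0, 0]
2 pivots among 3 columns.
Only 2 < 3 pivot columns, so the columns are linearly dependent.

no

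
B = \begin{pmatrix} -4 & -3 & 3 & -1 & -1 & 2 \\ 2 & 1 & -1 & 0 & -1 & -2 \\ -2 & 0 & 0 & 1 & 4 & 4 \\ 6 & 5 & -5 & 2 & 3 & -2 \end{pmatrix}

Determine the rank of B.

Row reduce to echelon form.
R2 ← R2 + (1/2)·R1: [0, -1/2, 1/2, -1/2, -3/2, -1]
R3 ← R3 − (1/2)·R1: [0, 3/2, -3/2, 3/2, 9/2, 3]
R4 ← R4 + (3/2)·R1: [0, 1/2, -1/2, 1/2, 3/2, 1]
R3 ← R3 + (3)·R2: [0, 0, 0, 0, 0, 0]
R4 ← R4 + R2: [0, 0, 0, 0, 0, 0]
Echelon form has 2 nonzero rows, so rank(B) = 2.

2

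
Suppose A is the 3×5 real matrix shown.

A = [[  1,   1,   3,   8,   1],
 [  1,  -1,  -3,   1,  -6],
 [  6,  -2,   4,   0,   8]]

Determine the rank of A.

3

Row reduce to echelon form.
R2 ← R2 − R1: [0, -2, -6, -7, -7]
R3 ← R3 − (6)·R1: [0, -8, -14, -48, 2]
R3 ← R3 − (4)·R2: [0, 0, 10, -20, 30]
Echelon form has 3 nonzero rows, so rank(A) = 3.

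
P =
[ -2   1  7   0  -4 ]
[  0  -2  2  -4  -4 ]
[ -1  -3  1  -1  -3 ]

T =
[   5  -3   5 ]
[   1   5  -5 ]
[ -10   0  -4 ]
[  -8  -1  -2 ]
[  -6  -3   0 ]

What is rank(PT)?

3

First compute PT:
[[-55,  23, -43],
 [ 34,   6,  10],
 [  8,  -2,   8]]
Now row reduce the product.
R2 ← R2 + (34/55)·R1: [0, 1112/55, -912/55]
R3 ← R3 + (8/55)·R1: [0, 74/55, 96/55]
R3 ← R3 − (37/556)·R2: [0, 0, 396/139]
3 nonzero rows, so rank(PT) = 3.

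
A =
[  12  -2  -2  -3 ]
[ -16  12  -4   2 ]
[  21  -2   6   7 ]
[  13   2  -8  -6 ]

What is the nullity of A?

0

Row reduce to echelon form.
R2 ← R2 + (4/3)·R1: [0, 28/3, -20/3, -2]
R3 ← R3 − (7/4)·R1: [0, 3/2, 19/2, 49/4]
R4 ← R4 − (13/12)·R1: [0, 25/6, -35/6, -11/4]
R3 ← R3 − (9/56)·R2: [0, 0, 74/7, 88/7]
R4 ← R4 − (25/56)·R2: [0, 0, -20/7, -13/7]
R4 ← R4 + (10/37)·R3: [0, 0, 0, 57/37]
4 nonzero rows, so rank(A) = 4.
A has 4 columns; by rank–nullity, nullity = 4 − 4 = 0.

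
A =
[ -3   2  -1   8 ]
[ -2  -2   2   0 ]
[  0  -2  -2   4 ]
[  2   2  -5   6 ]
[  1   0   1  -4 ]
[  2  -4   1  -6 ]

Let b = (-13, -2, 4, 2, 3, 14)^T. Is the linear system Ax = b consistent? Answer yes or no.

Row reduce the augmented matrix [A | b].
R2 ← R2 − (2/3)·R1: [0, -10/3, 8/3, -16/3, 20/3]
R4 ← R4 + (2/3)·R1: [0, 10/3, -17/3, 34/3, -20/3]
R5 ← R5 + (1/3)·R1: [0, 2/3, 2/3, -4/3, -4/3]
R6 ← R6 + (2/3)·R1: [0, -8/3, 1/3, -2/3, 16/3]
R3 ← R3 − (3/5)·R2: [0, 0, -18/5, 36/5, 0]
R4 ← R4 + R2: [0, 0, -3, 6, 0]
R5 ← R5 + (1/5)·R2: [0, 0, 6/5, -12/5, 0]
R6 ← R6 − (4/5)·R2: [0, 0, -9/5, 18/5, 0]
R4 ← R4 − (5/6)·R3: [0, 0, 0, 0, 0]
R5 ← R5 + (1/3)·R3: [0, 0, 0, 0, 0]
R6 ← R6 − (1/2)·R3: [0, 0, 0, 0, 0]
The echelon form has 3 nonzero rows, and every pivot lies in the first 4 columns, so rank(A) = rank([A|b]) = 3.
The system is consistent.

yes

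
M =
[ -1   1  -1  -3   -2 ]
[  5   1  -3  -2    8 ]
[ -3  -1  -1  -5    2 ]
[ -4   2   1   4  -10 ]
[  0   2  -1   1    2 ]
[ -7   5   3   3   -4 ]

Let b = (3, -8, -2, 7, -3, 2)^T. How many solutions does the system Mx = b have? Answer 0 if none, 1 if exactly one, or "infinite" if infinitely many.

0

Row reduce the augmented matrix [M | b].
R2 ← R2 + (5)·R1: [0, 6, -8, -17, -2, 7]
R3 ← R3 − (3)·R1: [0, -4, 2, 4, 8, -11]
R4 ← R4 − (4)·R1: [0, -2, 5, 16, -2, -5]
R6 ← R6 − (7)·R1: [0, -2, 10, 24, 10, -19]
R3 ← R3 + (2/3)·R2: [0, 0, -10/3, -22/3, 20/3, -19/3]
R4 ← R4 + (1/3)·R2: [0, 0, 7/3, 31/3, -8/3, -8/3]
R5 ← R5 − (1/3)·R2: [0, 0, 5/3, 20/3, 8/3, -16/3]
R6 ← R6 + (1/3)·R2: [0, 0, 22/3, 55/3, 28/3, -50/3]
R4 ← R4 + (7/10)·R3: [0, 0, 0, 26/5, 2, -71/10]
R5 ← R5 + (1/2)·R3: [0, 0, 0, 3, 6, -17/2]
R6 ← R6 + (11/5)·R3: [0, 0, 0, 11/5, 24, -153/5]
R5 ← R5 − (15/26)·R4: [0, 0, 0, 0, 63/13, -229/52]
R6 ← R6 − (11/26)·R4: [0, 0, 0, 0, 301/13, -1435/52]
R6 ← R6 − (43/9)·R5: [0, 0, 0, 0, 0, -59/9]
The echelon form has 6 nonzero rows; the last pivot sits in the augmented column, so rank(M) = 5 but rank([M|b]) = 6.
Since the ranks differ, the system is inconsistent.
It has no solutions.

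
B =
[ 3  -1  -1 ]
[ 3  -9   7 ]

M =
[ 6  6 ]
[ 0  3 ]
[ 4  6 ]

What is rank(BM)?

2

First compute BM:
[[ 14,   9],
 [ 46,  33]]
Now row reduce the product.
R2 ← R2 − (23/7)·R1: [0, 24/7]
2 nonzero rows, so rank(BM) = 2.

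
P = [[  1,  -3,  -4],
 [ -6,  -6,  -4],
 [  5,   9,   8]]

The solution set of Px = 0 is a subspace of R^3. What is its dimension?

Row reduce to echelon form.
R2 ← R2 + (6)·R1: [0, -24, -28]
R3 ← R3 − (5)·R1: [0, 24, 28]
R3 ← R3 + R2: [0, 0, 0]
2 nonzero rows, so rank(P) = 2.
P has 3 columns; by rank–nullity, nullity = 3 − 2 = 1.

1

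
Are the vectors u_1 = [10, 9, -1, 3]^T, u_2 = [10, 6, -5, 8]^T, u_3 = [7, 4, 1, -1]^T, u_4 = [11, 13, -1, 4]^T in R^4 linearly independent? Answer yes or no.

no

Form the matrix with these vectors as rows and row reduce.
R2 ← R2 − R1: [0, -3, -4, 5]
R3 ← R3 − (7/10)·R1: [0, -23/10, 17/10, -31/10]
R4 ← R4 − (11/10)·R1: [0, 31/10, 1/10, 7/10]
R3 ← R3 − (23/30)·R2: [0, 0, 143/30, -104/15]
R4 ← R4 + (31/30)·R2: [0, 0, -121/30, 88/15]
R4 ← R4 + (11/13)·R3: [0, 0, 0, 0]
3 nonzero rows, so the 4 vectors span a space of dimension 3.
Since 3 < 4, the vectors are linearly dependent.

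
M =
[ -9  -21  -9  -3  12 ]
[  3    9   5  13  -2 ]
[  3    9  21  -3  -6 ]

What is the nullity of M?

2

Row reduce to echelon form.
R2 ← R2 + (1/3)·R1: [0, 2, 2, 12, 2]
R3 ← R3 + (1/3)·R1: [0, 2, 18, -4, -2]
R3 ← R3 − R2: [0, 0, 16, -16, -4]
3 nonzero rows, so rank(M) = 3.
M has 5 columns; by rank–nullity, nullity = 5 − 3 = 2.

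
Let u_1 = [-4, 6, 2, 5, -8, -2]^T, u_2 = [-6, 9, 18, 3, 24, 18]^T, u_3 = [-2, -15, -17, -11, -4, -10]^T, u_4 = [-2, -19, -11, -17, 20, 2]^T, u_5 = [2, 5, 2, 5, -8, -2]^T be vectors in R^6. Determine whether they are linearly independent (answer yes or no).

Form the matrix with these vectors as rows and row reduce.
R2 ← R2 − (3/2)·R1: [0, 0, 15, -9/2, 36, 21]
R3 ← R3 − (1/2)·R1: [0, -18, -18, -27/2, 0, -9]
R4 ← R4 − (1/2)·R1: [0, -22, -12, -39/2, 24, 3]
R5 ← R5 + (1/2)·R1: [0, 8, 3, 15/2, -12, -3]
Swap R2 ↔ R3
R4 ← R4 − (11/9)·R2: [0, 0, 10, -3, 24, 14]
R5 ← R5 + (4/9)·R2: [0, 0, -5, 3/2, -12, -7]
R4 ← R4 − (2/3)·R3: [0, 0, 0, 0, 0, 0]
R5 ← R5 + (1/3)·R3: [0, 0, 0, 0, 0, 0]
3 nonzero rows, so the 5 vectors span a space of dimension 3.
Since 3 < 5, the vectors are linearly dependent.

no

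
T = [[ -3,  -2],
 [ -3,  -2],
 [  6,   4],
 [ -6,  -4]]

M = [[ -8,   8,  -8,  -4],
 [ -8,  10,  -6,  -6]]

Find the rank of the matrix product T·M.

First compute TM:
[[ 40, -44,  36,  24],
 [ 40, -44,  36,  24],
 [-80,  88, -72, -48],
 [ 80, -88,  72,  48]]
Now row reduce the product.
R2 ← R2 − R1: [0, 0, 0, 0]
R3 ← R3 + (2)·R1: [0, 0, 0, 0]
R4 ← R4 − (2)·R1: [0, 0, 0, 0]
1 nonzero row, so rank(TM) = 1.

1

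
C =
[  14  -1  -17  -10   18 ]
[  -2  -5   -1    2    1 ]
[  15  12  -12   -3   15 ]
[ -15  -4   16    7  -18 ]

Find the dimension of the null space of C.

2

Row reduce to echelon form.
R2 ← R2 + (1/7)·R1: [0, -36/7, -24/7, 4/7, 25/7]
R3 ← R3 − (15/14)·R1: [0, 183/14, 87/14, 54/7, -30/7]
R4 ← R4 + (15/14)·R1: [0, -71/14, -31/14, -26/7, 9/7]
R3 ← R3 + (61/24)·R2: [0, 0, -5/2, 55/6, 115/24]
R4 ← R4 − (71/72)·R2: [0, 0, 7/6, -77/18, -161/72]
R4 ← R4 + (7/15)·R3: [0, 0, 0, 0, 0]
3 nonzero rows, so rank(C) = 3.
C has 5 columns; by rank–nullity, nullity = 5 − 3 = 2.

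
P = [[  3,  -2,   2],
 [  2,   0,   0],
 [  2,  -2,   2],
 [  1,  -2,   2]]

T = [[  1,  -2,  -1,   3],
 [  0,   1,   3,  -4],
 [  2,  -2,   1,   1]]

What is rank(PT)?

First compute PT:
[[  7, -12,  -7,  19],
 [  2,  -4,  -2,   6],
 [  6, -10,  -6,  16],
 [  5,  -8,  -5,  13]]
Now row reduce the product.
R2 ← R2 − (2/7)·R1: [0, -4/7, 0, 4/7]
R3 ← R3 − (6/7)·R1: [0, 2/7, 0, -2/7]
R4 ← R4 − (5/7)·R1: [0, 4/7, 0, -4/7]
R3 ← R3 + (1/2)·R2: [0, 0, 0, 0]
R4 ← R4 + R2: [0, 0, 0, 0]
2 nonzero rows, so rank(PT) = 2.

2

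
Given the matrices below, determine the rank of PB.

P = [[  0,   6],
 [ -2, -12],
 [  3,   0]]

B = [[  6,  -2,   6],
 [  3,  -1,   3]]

First compute PB:
[[ 18,  -6,  18],
 [-48,  16, -48],
 [ 18,  -6,  18]]
Now row reduce the product.
R2 ← R2 + (8/3)·R1: [0, 0, 0]
R3 ← R3 − R1: [0, 0, 0]
1 nonzero row, so rank(PB) = 1.

1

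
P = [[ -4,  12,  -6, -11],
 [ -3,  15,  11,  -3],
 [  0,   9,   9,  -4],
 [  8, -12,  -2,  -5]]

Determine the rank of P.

3

Row reduce to echelon form.
R2 ← R2 − (3/4)·R1: [0, 6, 31/2, 21/4]
R4 ← R4 + (2)·R1: [0, 12, -14, -27]
R3 ← R3 − (3/2)·R2: [0, 0, -57/4, -95/8]
R4 ← R4 − (2)·R2: [0, 0, -45, -75/2]
R4 ← R4 − (60/19)·R3: [0, 0, 0, 0]
Echelon form has 3 nonzero rows, so rank(P) = 3.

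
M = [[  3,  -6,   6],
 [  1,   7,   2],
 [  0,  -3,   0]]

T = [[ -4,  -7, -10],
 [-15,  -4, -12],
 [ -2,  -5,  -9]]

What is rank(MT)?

2

First compute MT:
[[ 66, -27, -12],
 [-113, -45, -112],
 [ 45,  12,  36]]
Now row reduce the product.
R2 ← R2 + (113/66)·R1: [0, -2007/22, -1458/11]
R3 ← R3 − (15/22)·R1: [0, 669/22, 486/11]
R3 ← R3 + (1/3)·R2: [0, 0, 0]
2 nonzero rows, so rank(MT) = 2.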